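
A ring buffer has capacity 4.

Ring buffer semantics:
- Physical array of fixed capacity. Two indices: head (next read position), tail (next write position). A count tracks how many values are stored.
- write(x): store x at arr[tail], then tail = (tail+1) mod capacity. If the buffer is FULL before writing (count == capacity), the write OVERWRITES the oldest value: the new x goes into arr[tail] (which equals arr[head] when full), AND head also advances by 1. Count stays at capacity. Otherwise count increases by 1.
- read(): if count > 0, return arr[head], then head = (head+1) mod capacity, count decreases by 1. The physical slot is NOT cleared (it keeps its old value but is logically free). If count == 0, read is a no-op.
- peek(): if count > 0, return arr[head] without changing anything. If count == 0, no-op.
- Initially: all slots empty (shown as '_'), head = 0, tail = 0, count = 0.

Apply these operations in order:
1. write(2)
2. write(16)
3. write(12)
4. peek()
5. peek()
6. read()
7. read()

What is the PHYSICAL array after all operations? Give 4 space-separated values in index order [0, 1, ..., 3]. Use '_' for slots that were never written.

Answer: 2 16 12 _

Derivation:
After op 1 (write(2)): arr=[2 _ _ _] head=0 tail=1 count=1
After op 2 (write(16)): arr=[2 16 _ _] head=0 tail=2 count=2
After op 3 (write(12)): arr=[2 16 12 _] head=0 tail=3 count=3
After op 4 (peek()): arr=[2 16 12 _] head=0 tail=3 count=3
After op 5 (peek()): arr=[2 16 12 _] head=0 tail=3 count=3
After op 6 (read()): arr=[2 16 12 _] head=1 tail=3 count=2
After op 7 (read()): arr=[2 16 12 _] head=2 tail=3 count=1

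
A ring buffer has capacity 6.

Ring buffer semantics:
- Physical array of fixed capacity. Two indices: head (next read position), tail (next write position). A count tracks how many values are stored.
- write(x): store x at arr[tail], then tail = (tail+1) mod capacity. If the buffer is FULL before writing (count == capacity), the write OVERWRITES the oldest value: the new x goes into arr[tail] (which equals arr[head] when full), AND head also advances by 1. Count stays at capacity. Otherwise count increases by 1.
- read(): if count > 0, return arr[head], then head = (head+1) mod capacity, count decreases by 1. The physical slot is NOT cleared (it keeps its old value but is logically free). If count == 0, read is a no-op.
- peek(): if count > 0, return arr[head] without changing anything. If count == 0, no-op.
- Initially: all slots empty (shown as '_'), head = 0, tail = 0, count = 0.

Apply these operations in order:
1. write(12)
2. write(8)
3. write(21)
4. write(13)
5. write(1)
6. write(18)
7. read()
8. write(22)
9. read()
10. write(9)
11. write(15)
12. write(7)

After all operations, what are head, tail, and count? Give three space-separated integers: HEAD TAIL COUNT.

Answer: 4 4 6

Derivation:
After op 1 (write(12)): arr=[12 _ _ _ _ _] head=0 tail=1 count=1
After op 2 (write(8)): arr=[12 8 _ _ _ _] head=0 tail=2 count=2
After op 3 (write(21)): arr=[12 8 21 _ _ _] head=0 tail=3 count=3
After op 4 (write(13)): arr=[12 8 21 13 _ _] head=0 tail=4 count=4
After op 5 (write(1)): arr=[12 8 21 13 1 _] head=0 tail=5 count=5
After op 6 (write(18)): arr=[12 8 21 13 1 18] head=0 tail=0 count=6
After op 7 (read()): arr=[12 8 21 13 1 18] head=1 tail=0 count=5
After op 8 (write(22)): arr=[22 8 21 13 1 18] head=1 tail=1 count=6
After op 9 (read()): arr=[22 8 21 13 1 18] head=2 tail=1 count=5
After op 10 (write(9)): arr=[22 9 21 13 1 18] head=2 tail=2 count=6
After op 11 (write(15)): arr=[22 9 15 13 1 18] head=3 tail=3 count=6
After op 12 (write(7)): arr=[22 9 15 7 1 18] head=4 tail=4 count=6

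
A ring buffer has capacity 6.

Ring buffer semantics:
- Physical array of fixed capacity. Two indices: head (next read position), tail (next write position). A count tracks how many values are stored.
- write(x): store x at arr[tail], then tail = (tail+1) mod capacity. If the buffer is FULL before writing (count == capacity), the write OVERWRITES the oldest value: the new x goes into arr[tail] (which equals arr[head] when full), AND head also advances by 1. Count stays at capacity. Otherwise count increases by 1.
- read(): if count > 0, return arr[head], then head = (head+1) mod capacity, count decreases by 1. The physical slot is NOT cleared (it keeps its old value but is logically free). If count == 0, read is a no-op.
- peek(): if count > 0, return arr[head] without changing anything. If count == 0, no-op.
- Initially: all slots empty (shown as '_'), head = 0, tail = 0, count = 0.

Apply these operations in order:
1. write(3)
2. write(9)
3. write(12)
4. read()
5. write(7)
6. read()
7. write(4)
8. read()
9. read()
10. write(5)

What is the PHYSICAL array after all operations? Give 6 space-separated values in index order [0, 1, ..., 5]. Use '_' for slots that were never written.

Answer: 3 9 12 7 4 5

Derivation:
After op 1 (write(3)): arr=[3 _ _ _ _ _] head=0 tail=1 count=1
After op 2 (write(9)): arr=[3 9 _ _ _ _] head=0 tail=2 count=2
After op 3 (write(12)): arr=[3 9 12 _ _ _] head=0 tail=3 count=3
After op 4 (read()): arr=[3 9 12 _ _ _] head=1 tail=3 count=2
After op 5 (write(7)): arr=[3 9 12 7 _ _] head=1 tail=4 count=3
After op 6 (read()): arr=[3 9 12 7 _ _] head=2 tail=4 count=2
After op 7 (write(4)): arr=[3 9 12 7 4 _] head=2 tail=5 count=3
After op 8 (read()): arr=[3 9 12 7 4 _] head=3 tail=5 count=2
After op 9 (read()): arr=[3 9 12 7 4 _] head=4 tail=5 count=1
After op 10 (write(5)): arr=[3 9 12 7 4 5] head=4 tail=0 count=2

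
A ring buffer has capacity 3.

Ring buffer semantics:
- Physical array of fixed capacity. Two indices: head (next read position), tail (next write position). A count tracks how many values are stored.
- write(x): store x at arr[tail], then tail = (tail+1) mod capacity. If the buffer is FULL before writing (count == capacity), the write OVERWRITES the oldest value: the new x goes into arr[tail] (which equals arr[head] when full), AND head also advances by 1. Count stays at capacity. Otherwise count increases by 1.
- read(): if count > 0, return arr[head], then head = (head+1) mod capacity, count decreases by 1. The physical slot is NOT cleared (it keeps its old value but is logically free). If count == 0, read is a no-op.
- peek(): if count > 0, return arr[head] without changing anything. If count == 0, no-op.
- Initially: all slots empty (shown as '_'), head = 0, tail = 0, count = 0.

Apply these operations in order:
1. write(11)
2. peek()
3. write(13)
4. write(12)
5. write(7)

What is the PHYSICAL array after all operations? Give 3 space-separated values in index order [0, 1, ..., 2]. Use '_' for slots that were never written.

After op 1 (write(11)): arr=[11 _ _] head=0 tail=1 count=1
After op 2 (peek()): arr=[11 _ _] head=0 tail=1 count=1
After op 3 (write(13)): arr=[11 13 _] head=0 tail=2 count=2
After op 4 (write(12)): arr=[11 13 12] head=0 tail=0 count=3
After op 5 (write(7)): arr=[7 13 12] head=1 tail=1 count=3

Answer: 7 13 12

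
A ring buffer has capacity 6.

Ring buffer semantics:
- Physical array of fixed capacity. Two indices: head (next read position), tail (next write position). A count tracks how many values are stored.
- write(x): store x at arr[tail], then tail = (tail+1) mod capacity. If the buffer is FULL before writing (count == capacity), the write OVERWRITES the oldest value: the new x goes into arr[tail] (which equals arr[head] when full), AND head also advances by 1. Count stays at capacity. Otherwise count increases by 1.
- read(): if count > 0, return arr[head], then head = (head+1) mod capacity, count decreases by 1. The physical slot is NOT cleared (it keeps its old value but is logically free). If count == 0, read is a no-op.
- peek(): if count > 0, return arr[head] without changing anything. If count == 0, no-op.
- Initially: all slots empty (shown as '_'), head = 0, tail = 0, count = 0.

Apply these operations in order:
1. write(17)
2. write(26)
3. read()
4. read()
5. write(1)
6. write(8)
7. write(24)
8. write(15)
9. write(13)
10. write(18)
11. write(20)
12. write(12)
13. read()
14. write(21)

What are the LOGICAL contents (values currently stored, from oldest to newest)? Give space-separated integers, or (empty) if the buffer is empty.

Answer: 15 13 18 20 12 21

Derivation:
After op 1 (write(17)): arr=[17 _ _ _ _ _] head=0 tail=1 count=1
After op 2 (write(26)): arr=[17 26 _ _ _ _] head=0 tail=2 count=2
After op 3 (read()): arr=[17 26 _ _ _ _] head=1 tail=2 count=1
After op 4 (read()): arr=[17 26 _ _ _ _] head=2 tail=2 count=0
After op 5 (write(1)): arr=[17 26 1 _ _ _] head=2 tail=3 count=1
After op 6 (write(8)): arr=[17 26 1 8 _ _] head=2 tail=4 count=2
After op 7 (write(24)): arr=[17 26 1 8 24 _] head=2 tail=5 count=3
After op 8 (write(15)): arr=[17 26 1 8 24 15] head=2 tail=0 count=4
After op 9 (write(13)): arr=[13 26 1 8 24 15] head=2 tail=1 count=5
After op 10 (write(18)): arr=[13 18 1 8 24 15] head=2 tail=2 count=6
After op 11 (write(20)): arr=[13 18 20 8 24 15] head=3 tail=3 count=6
After op 12 (write(12)): arr=[13 18 20 12 24 15] head=4 tail=4 count=6
After op 13 (read()): arr=[13 18 20 12 24 15] head=5 tail=4 count=5
After op 14 (write(21)): arr=[13 18 20 12 21 15] head=5 tail=5 count=6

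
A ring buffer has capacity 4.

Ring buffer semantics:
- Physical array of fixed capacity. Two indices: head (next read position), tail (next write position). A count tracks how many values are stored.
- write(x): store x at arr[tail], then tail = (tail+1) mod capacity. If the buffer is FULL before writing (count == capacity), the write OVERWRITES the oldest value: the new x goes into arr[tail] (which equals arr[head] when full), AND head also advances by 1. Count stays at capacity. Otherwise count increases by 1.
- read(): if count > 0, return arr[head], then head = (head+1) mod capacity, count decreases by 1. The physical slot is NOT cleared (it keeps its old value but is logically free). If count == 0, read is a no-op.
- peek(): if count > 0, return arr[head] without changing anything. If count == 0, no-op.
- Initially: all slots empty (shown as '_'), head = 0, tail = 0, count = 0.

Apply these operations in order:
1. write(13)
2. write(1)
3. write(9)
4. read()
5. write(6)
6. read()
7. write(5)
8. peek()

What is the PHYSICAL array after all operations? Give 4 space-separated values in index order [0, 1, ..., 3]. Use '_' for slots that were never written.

After op 1 (write(13)): arr=[13 _ _ _] head=0 tail=1 count=1
After op 2 (write(1)): arr=[13 1 _ _] head=0 tail=2 count=2
After op 3 (write(9)): arr=[13 1 9 _] head=0 tail=3 count=3
After op 4 (read()): arr=[13 1 9 _] head=1 tail=3 count=2
After op 5 (write(6)): arr=[13 1 9 6] head=1 tail=0 count=3
After op 6 (read()): arr=[13 1 9 6] head=2 tail=0 count=2
After op 7 (write(5)): arr=[5 1 9 6] head=2 tail=1 count=3
After op 8 (peek()): arr=[5 1 9 6] head=2 tail=1 count=3

Answer: 5 1 9 6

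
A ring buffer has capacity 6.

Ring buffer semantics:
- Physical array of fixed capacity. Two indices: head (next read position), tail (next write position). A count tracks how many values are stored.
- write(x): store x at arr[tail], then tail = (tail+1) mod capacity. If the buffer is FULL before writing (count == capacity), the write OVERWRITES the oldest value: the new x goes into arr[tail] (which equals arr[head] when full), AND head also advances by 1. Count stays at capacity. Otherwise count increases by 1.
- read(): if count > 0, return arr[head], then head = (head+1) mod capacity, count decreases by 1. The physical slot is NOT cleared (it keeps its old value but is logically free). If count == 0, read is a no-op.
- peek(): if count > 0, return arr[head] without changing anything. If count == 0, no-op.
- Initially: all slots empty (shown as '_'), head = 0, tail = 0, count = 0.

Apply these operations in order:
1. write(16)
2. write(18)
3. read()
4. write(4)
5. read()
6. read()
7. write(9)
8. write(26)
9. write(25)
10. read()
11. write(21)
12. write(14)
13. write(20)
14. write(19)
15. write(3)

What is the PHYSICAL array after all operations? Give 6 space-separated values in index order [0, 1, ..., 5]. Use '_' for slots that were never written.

Answer: 21 14 20 19 3 25

Derivation:
After op 1 (write(16)): arr=[16 _ _ _ _ _] head=0 tail=1 count=1
After op 2 (write(18)): arr=[16 18 _ _ _ _] head=0 tail=2 count=2
After op 3 (read()): arr=[16 18 _ _ _ _] head=1 tail=2 count=1
After op 4 (write(4)): arr=[16 18 4 _ _ _] head=1 tail=3 count=2
After op 5 (read()): arr=[16 18 4 _ _ _] head=2 tail=3 count=1
After op 6 (read()): arr=[16 18 4 _ _ _] head=3 tail=3 count=0
After op 7 (write(9)): arr=[16 18 4 9 _ _] head=3 tail=4 count=1
After op 8 (write(26)): arr=[16 18 4 9 26 _] head=3 tail=5 count=2
After op 9 (write(25)): arr=[16 18 4 9 26 25] head=3 tail=0 count=3
After op 10 (read()): arr=[16 18 4 9 26 25] head=4 tail=0 count=2
After op 11 (write(21)): arr=[21 18 4 9 26 25] head=4 tail=1 count=3
After op 12 (write(14)): arr=[21 14 4 9 26 25] head=4 tail=2 count=4
After op 13 (write(20)): arr=[21 14 20 9 26 25] head=4 tail=3 count=5
After op 14 (write(19)): arr=[21 14 20 19 26 25] head=4 tail=4 count=6
After op 15 (write(3)): arr=[21 14 20 19 3 25] head=5 tail=5 count=6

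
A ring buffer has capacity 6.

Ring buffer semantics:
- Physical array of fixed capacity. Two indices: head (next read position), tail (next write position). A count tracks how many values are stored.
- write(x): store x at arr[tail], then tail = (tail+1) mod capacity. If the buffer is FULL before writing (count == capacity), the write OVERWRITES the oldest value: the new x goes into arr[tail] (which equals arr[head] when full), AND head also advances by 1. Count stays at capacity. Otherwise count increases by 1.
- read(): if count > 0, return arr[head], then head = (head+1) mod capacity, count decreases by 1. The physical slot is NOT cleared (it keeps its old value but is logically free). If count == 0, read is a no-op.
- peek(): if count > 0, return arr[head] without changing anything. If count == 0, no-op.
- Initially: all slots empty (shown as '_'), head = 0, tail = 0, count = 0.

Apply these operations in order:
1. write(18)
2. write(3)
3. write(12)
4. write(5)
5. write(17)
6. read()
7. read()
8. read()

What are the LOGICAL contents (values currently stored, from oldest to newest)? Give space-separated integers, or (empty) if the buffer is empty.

Answer: 5 17

Derivation:
After op 1 (write(18)): arr=[18 _ _ _ _ _] head=0 tail=1 count=1
After op 2 (write(3)): arr=[18 3 _ _ _ _] head=0 tail=2 count=2
After op 3 (write(12)): arr=[18 3 12 _ _ _] head=0 tail=3 count=3
After op 4 (write(5)): arr=[18 3 12 5 _ _] head=0 tail=4 count=4
After op 5 (write(17)): arr=[18 3 12 5 17 _] head=0 tail=5 count=5
After op 6 (read()): arr=[18 3 12 5 17 _] head=1 tail=5 count=4
After op 7 (read()): arr=[18 3 12 5 17 _] head=2 tail=5 count=3
After op 8 (read()): arr=[18 3 12 5 17 _] head=3 tail=5 count=2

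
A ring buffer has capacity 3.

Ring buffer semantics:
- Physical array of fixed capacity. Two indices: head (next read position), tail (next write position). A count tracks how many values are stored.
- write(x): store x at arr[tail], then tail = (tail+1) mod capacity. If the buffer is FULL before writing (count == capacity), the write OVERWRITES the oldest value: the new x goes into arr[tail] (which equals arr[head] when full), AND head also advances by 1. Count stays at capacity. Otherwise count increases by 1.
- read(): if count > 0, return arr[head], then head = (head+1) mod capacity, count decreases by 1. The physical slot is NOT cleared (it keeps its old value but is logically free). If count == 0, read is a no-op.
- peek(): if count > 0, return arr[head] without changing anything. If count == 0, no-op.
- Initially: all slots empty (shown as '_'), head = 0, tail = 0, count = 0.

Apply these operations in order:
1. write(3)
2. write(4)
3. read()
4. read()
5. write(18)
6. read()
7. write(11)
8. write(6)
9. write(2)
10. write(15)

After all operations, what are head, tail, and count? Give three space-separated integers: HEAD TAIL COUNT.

Answer: 1 1 3

Derivation:
After op 1 (write(3)): arr=[3 _ _] head=0 tail=1 count=1
After op 2 (write(4)): arr=[3 4 _] head=0 tail=2 count=2
After op 3 (read()): arr=[3 4 _] head=1 tail=2 count=1
After op 4 (read()): arr=[3 4 _] head=2 tail=2 count=0
After op 5 (write(18)): arr=[3 4 18] head=2 tail=0 count=1
After op 6 (read()): arr=[3 4 18] head=0 tail=0 count=0
After op 7 (write(11)): arr=[11 4 18] head=0 tail=1 count=1
After op 8 (write(6)): arr=[11 6 18] head=0 tail=2 count=2
After op 9 (write(2)): arr=[11 6 2] head=0 tail=0 count=3
After op 10 (write(15)): arr=[15 6 2] head=1 tail=1 count=3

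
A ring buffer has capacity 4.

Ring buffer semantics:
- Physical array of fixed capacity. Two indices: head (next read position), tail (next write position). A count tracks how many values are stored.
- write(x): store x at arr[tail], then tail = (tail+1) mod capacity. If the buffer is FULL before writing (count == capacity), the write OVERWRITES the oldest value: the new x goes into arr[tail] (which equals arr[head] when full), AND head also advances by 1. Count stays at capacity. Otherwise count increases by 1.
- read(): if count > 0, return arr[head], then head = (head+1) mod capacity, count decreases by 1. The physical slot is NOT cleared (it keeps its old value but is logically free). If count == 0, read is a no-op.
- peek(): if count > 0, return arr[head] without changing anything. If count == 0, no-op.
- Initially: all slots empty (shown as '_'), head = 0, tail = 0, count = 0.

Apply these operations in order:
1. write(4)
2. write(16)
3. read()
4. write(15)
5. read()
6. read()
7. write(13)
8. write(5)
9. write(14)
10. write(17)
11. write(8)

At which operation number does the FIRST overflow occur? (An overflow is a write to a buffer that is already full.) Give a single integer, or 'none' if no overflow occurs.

Answer: 11

Derivation:
After op 1 (write(4)): arr=[4 _ _ _] head=0 tail=1 count=1
After op 2 (write(16)): arr=[4 16 _ _] head=0 tail=2 count=2
After op 3 (read()): arr=[4 16 _ _] head=1 tail=2 count=1
After op 4 (write(15)): arr=[4 16 15 _] head=1 tail=3 count=2
After op 5 (read()): arr=[4 16 15 _] head=2 tail=3 count=1
After op 6 (read()): arr=[4 16 15 _] head=3 tail=3 count=0
After op 7 (write(13)): arr=[4 16 15 13] head=3 tail=0 count=1
After op 8 (write(5)): arr=[5 16 15 13] head=3 tail=1 count=2
After op 9 (write(14)): arr=[5 14 15 13] head=3 tail=2 count=3
After op 10 (write(17)): arr=[5 14 17 13] head=3 tail=3 count=4
After op 11 (write(8)): arr=[5 14 17 8] head=0 tail=0 count=4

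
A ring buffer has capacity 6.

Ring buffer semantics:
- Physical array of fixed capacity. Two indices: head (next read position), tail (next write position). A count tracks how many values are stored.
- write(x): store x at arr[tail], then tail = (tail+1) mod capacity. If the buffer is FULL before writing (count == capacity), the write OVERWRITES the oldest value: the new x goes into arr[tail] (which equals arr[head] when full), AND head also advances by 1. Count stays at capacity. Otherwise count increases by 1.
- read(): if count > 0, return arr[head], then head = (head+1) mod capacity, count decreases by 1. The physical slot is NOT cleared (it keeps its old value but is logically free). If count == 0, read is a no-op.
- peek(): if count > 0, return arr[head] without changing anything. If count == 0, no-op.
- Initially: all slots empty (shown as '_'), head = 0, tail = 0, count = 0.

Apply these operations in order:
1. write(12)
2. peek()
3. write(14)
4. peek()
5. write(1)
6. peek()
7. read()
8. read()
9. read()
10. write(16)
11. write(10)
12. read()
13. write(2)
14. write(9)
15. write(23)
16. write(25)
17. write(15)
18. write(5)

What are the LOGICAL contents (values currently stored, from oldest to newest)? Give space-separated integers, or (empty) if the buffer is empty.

After op 1 (write(12)): arr=[12 _ _ _ _ _] head=0 tail=1 count=1
After op 2 (peek()): arr=[12 _ _ _ _ _] head=0 tail=1 count=1
After op 3 (write(14)): arr=[12 14 _ _ _ _] head=0 tail=2 count=2
After op 4 (peek()): arr=[12 14 _ _ _ _] head=0 tail=2 count=2
After op 5 (write(1)): arr=[12 14 1 _ _ _] head=0 tail=3 count=3
After op 6 (peek()): arr=[12 14 1 _ _ _] head=0 tail=3 count=3
After op 7 (read()): arr=[12 14 1 _ _ _] head=1 tail=3 count=2
After op 8 (read()): arr=[12 14 1 _ _ _] head=2 tail=3 count=1
After op 9 (read()): arr=[12 14 1 _ _ _] head=3 tail=3 count=0
After op 10 (write(16)): arr=[12 14 1 16 _ _] head=3 tail=4 count=1
After op 11 (write(10)): arr=[12 14 1 16 10 _] head=3 tail=5 count=2
After op 12 (read()): arr=[12 14 1 16 10 _] head=4 tail=5 count=1
After op 13 (write(2)): arr=[12 14 1 16 10 2] head=4 tail=0 count=2
After op 14 (write(9)): arr=[9 14 1 16 10 2] head=4 tail=1 count=3
After op 15 (write(23)): arr=[9 23 1 16 10 2] head=4 tail=2 count=4
After op 16 (write(25)): arr=[9 23 25 16 10 2] head=4 tail=3 count=5
After op 17 (write(15)): arr=[9 23 25 15 10 2] head=4 tail=4 count=6
After op 18 (write(5)): arr=[9 23 25 15 5 2] head=5 tail=5 count=6

Answer: 2 9 23 25 15 5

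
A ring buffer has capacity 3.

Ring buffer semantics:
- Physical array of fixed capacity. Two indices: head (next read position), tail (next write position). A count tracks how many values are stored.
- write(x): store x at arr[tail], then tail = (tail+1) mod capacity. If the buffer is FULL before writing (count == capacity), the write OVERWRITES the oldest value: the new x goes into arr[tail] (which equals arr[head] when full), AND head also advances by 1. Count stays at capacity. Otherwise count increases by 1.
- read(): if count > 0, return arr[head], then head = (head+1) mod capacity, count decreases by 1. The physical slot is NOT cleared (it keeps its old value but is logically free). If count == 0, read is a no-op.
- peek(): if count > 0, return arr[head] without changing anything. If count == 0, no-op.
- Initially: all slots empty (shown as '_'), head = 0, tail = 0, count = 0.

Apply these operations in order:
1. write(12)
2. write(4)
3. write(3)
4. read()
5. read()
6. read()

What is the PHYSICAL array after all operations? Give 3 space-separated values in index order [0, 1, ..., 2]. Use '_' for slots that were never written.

Answer: 12 4 3

Derivation:
After op 1 (write(12)): arr=[12 _ _] head=0 tail=1 count=1
After op 2 (write(4)): arr=[12 4 _] head=0 tail=2 count=2
After op 3 (write(3)): arr=[12 4 3] head=0 tail=0 count=3
After op 4 (read()): arr=[12 4 3] head=1 tail=0 count=2
After op 5 (read()): arr=[12 4 3] head=2 tail=0 count=1
After op 6 (read()): arr=[12 4 3] head=0 tail=0 count=0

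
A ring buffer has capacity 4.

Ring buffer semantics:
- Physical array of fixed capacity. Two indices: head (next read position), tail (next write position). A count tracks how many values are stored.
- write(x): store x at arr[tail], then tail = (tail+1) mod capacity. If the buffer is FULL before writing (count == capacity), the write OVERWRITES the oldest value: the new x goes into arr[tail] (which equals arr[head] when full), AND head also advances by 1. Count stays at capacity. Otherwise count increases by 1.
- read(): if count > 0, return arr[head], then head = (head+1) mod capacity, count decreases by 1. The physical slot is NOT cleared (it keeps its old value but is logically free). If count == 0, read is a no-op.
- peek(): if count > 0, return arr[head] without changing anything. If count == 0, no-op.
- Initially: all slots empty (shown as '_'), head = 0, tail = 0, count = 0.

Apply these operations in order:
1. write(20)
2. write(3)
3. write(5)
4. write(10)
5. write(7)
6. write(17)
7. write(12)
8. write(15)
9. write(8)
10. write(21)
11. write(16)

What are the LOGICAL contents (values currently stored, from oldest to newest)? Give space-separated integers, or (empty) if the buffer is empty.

Answer: 15 8 21 16

Derivation:
After op 1 (write(20)): arr=[20 _ _ _] head=0 tail=1 count=1
After op 2 (write(3)): arr=[20 3 _ _] head=0 tail=2 count=2
After op 3 (write(5)): arr=[20 3 5 _] head=0 tail=3 count=3
After op 4 (write(10)): arr=[20 3 5 10] head=0 tail=0 count=4
After op 5 (write(7)): arr=[7 3 5 10] head=1 tail=1 count=4
After op 6 (write(17)): arr=[7 17 5 10] head=2 tail=2 count=4
After op 7 (write(12)): arr=[7 17 12 10] head=3 tail=3 count=4
After op 8 (write(15)): arr=[7 17 12 15] head=0 tail=0 count=4
After op 9 (write(8)): arr=[8 17 12 15] head=1 tail=1 count=4
After op 10 (write(21)): arr=[8 21 12 15] head=2 tail=2 count=4
After op 11 (write(16)): arr=[8 21 16 15] head=3 tail=3 count=4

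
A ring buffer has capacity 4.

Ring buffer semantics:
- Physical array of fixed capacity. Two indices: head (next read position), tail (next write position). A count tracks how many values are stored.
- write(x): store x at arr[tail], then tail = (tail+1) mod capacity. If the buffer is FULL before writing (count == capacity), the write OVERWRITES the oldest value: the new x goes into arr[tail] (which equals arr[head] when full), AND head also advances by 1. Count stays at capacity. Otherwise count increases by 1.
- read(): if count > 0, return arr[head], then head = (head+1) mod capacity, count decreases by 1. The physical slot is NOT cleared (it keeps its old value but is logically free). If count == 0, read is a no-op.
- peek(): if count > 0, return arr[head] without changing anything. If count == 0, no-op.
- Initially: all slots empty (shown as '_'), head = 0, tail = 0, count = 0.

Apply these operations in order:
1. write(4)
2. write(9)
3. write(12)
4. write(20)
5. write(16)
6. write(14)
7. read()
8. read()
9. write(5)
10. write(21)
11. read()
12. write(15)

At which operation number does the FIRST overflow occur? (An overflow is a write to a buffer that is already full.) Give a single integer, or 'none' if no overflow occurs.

After op 1 (write(4)): arr=[4 _ _ _] head=0 tail=1 count=1
After op 2 (write(9)): arr=[4 9 _ _] head=0 tail=2 count=2
After op 3 (write(12)): arr=[4 9 12 _] head=0 tail=3 count=3
After op 4 (write(20)): arr=[4 9 12 20] head=0 tail=0 count=4
After op 5 (write(16)): arr=[16 9 12 20] head=1 tail=1 count=4
After op 6 (write(14)): arr=[16 14 12 20] head=2 tail=2 count=4
After op 7 (read()): arr=[16 14 12 20] head=3 tail=2 count=3
After op 8 (read()): arr=[16 14 12 20] head=0 tail=2 count=2
After op 9 (write(5)): arr=[16 14 5 20] head=0 tail=3 count=3
After op 10 (write(21)): arr=[16 14 5 21] head=0 tail=0 count=4
After op 11 (read()): arr=[16 14 5 21] head=1 tail=0 count=3
After op 12 (write(15)): arr=[15 14 5 21] head=1 tail=1 count=4

Answer: 5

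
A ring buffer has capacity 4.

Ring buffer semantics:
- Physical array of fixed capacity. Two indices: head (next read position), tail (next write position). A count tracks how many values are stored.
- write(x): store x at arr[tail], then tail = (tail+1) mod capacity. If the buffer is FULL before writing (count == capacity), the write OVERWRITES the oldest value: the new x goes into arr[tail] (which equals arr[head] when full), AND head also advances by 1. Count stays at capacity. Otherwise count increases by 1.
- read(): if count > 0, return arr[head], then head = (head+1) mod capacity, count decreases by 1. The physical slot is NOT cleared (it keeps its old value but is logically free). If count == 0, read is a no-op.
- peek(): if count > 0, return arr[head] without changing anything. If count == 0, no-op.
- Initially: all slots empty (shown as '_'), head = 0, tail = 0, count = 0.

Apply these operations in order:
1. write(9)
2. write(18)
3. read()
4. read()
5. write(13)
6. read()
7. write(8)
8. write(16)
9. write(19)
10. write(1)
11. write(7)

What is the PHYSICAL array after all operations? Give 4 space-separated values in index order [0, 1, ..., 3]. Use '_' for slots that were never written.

After op 1 (write(9)): arr=[9 _ _ _] head=0 tail=1 count=1
After op 2 (write(18)): arr=[9 18 _ _] head=0 tail=2 count=2
After op 3 (read()): arr=[9 18 _ _] head=1 tail=2 count=1
After op 4 (read()): arr=[9 18 _ _] head=2 tail=2 count=0
After op 5 (write(13)): arr=[9 18 13 _] head=2 tail=3 count=1
After op 6 (read()): arr=[9 18 13 _] head=3 tail=3 count=0
After op 7 (write(8)): arr=[9 18 13 8] head=3 tail=0 count=1
After op 8 (write(16)): arr=[16 18 13 8] head=3 tail=1 count=2
After op 9 (write(19)): arr=[16 19 13 8] head=3 tail=2 count=3
After op 10 (write(1)): arr=[16 19 1 8] head=3 tail=3 count=4
After op 11 (write(7)): arr=[16 19 1 7] head=0 tail=0 count=4

Answer: 16 19 1 7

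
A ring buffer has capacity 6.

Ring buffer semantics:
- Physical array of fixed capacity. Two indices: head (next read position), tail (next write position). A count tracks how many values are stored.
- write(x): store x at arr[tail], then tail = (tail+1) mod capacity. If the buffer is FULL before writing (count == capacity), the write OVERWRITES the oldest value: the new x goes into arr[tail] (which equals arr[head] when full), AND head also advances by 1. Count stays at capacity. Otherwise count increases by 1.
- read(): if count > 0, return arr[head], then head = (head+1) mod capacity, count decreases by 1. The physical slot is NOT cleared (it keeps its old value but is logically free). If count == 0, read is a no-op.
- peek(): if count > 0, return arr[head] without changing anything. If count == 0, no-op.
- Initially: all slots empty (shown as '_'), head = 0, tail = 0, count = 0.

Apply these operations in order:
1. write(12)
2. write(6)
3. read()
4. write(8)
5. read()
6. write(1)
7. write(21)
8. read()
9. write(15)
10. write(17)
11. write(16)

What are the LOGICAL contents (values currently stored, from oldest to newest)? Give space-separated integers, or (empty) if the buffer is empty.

After op 1 (write(12)): arr=[12 _ _ _ _ _] head=0 tail=1 count=1
After op 2 (write(6)): arr=[12 6 _ _ _ _] head=0 tail=2 count=2
After op 3 (read()): arr=[12 6 _ _ _ _] head=1 tail=2 count=1
After op 4 (write(8)): arr=[12 6 8 _ _ _] head=1 tail=3 count=2
After op 5 (read()): arr=[12 6 8 _ _ _] head=2 tail=3 count=1
After op 6 (write(1)): arr=[12 6 8 1 _ _] head=2 tail=4 count=2
After op 7 (write(21)): arr=[12 6 8 1 21 _] head=2 tail=5 count=3
After op 8 (read()): arr=[12 6 8 1 21 _] head=3 tail=5 count=2
After op 9 (write(15)): arr=[12 6 8 1 21 15] head=3 tail=0 count=3
After op 10 (write(17)): arr=[17 6 8 1 21 15] head=3 tail=1 count=4
After op 11 (write(16)): arr=[17 16 8 1 21 15] head=3 tail=2 count=5

Answer: 1 21 15 17 16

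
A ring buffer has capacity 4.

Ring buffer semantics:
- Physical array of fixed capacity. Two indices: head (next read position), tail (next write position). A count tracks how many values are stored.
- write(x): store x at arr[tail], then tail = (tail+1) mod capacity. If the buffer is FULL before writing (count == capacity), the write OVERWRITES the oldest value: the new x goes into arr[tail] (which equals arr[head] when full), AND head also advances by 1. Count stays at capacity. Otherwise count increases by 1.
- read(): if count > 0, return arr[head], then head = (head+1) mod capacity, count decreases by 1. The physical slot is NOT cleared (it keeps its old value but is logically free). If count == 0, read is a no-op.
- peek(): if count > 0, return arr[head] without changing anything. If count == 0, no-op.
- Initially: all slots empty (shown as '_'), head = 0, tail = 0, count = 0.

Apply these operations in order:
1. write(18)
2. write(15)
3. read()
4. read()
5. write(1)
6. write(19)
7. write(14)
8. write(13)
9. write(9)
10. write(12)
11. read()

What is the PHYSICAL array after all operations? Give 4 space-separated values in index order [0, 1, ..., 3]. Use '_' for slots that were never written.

After op 1 (write(18)): arr=[18 _ _ _] head=0 tail=1 count=1
After op 2 (write(15)): arr=[18 15 _ _] head=0 tail=2 count=2
After op 3 (read()): arr=[18 15 _ _] head=1 tail=2 count=1
After op 4 (read()): arr=[18 15 _ _] head=2 tail=2 count=0
After op 5 (write(1)): arr=[18 15 1 _] head=2 tail=3 count=1
After op 6 (write(19)): arr=[18 15 1 19] head=2 tail=0 count=2
After op 7 (write(14)): arr=[14 15 1 19] head=2 tail=1 count=3
After op 8 (write(13)): arr=[14 13 1 19] head=2 tail=2 count=4
After op 9 (write(9)): arr=[14 13 9 19] head=3 tail=3 count=4
After op 10 (write(12)): arr=[14 13 9 12] head=0 tail=0 count=4
After op 11 (read()): arr=[14 13 9 12] head=1 tail=0 count=3

Answer: 14 13 9 12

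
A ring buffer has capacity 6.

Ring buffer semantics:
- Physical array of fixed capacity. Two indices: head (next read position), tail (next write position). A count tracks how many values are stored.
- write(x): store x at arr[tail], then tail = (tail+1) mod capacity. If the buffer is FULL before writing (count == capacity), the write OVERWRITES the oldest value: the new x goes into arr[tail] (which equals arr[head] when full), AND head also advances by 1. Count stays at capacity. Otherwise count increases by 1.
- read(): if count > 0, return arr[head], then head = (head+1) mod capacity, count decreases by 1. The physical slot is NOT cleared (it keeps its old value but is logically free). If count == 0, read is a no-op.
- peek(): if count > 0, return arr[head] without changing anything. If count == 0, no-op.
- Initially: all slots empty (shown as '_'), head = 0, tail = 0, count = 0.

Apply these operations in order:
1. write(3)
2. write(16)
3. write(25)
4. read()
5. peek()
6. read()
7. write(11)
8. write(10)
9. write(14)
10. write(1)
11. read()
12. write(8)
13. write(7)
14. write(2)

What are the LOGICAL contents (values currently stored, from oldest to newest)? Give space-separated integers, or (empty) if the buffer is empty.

After op 1 (write(3)): arr=[3 _ _ _ _ _] head=0 tail=1 count=1
After op 2 (write(16)): arr=[3 16 _ _ _ _] head=0 tail=2 count=2
After op 3 (write(25)): arr=[3 16 25 _ _ _] head=0 tail=3 count=3
After op 4 (read()): arr=[3 16 25 _ _ _] head=1 tail=3 count=2
After op 5 (peek()): arr=[3 16 25 _ _ _] head=1 tail=3 count=2
After op 6 (read()): arr=[3 16 25 _ _ _] head=2 tail=3 count=1
After op 7 (write(11)): arr=[3 16 25 11 _ _] head=2 tail=4 count=2
After op 8 (write(10)): arr=[3 16 25 11 10 _] head=2 tail=5 count=3
After op 9 (write(14)): arr=[3 16 25 11 10 14] head=2 tail=0 count=4
After op 10 (write(1)): arr=[1 16 25 11 10 14] head=2 tail=1 count=5
After op 11 (read()): arr=[1 16 25 11 10 14] head=3 tail=1 count=4
After op 12 (write(8)): arr=[1 8 25 11 10 14] head=3 tail=2 count=5
After op 13 (write(7)): arr=[1 8 7 11 10 14] head=3 tail=3 count=6
After op 14 (write(2)): arr=[1 8 7 2 10 14] head=4 tail=4 count=6

Answer: 10 14 1 8 7 2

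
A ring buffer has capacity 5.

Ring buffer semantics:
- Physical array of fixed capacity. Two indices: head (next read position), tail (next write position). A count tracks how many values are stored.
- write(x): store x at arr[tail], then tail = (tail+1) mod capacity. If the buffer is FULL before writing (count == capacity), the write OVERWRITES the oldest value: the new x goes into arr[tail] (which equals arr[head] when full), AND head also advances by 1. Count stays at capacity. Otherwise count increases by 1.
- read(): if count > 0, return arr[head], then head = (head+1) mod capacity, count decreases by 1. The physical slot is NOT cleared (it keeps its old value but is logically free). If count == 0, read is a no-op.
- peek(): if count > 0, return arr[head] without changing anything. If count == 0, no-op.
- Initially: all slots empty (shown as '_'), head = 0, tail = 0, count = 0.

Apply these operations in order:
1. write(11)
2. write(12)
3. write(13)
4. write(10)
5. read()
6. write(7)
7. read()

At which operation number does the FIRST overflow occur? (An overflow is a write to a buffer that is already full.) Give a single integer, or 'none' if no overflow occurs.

Answer: none

Derivation:
After op 1 (write(11)): arr=[11 _ _ _ _] head=0 tail=1 count=1
After op 2 (write(12)): arr=[11 12 _ _ _] head=0 tail=2 count=2
After op 3 (write(13)): arr=[11 12 13 _ _] head=0 tail=3 count=3
After op 4 (write(10)): arr=[11 12 13 10 _] head=0 tail=4 count=4
After op 5 (read()): arr=[11 12 13 10 _] head=1 tail=4 count=3
After op 6 (write(7)): arr=[11 12 13 10 7] head=1 tail=0 count=4
After op 7 (read()): arr=[11 12 13 10 7] head=2 tail=0 count=3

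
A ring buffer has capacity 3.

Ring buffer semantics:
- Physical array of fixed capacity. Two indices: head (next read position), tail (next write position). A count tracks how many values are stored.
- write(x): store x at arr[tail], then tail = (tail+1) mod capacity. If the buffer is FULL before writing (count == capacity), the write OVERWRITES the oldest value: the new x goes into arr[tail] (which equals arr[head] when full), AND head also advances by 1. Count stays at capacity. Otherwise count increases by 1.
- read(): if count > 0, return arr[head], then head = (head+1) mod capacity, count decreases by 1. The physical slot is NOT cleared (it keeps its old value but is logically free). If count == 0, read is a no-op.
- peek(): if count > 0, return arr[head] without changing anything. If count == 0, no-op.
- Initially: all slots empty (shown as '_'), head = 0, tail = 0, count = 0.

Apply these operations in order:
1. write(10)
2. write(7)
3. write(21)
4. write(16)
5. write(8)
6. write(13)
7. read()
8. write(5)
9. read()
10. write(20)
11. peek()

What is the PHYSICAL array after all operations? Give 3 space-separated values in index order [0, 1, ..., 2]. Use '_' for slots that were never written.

Answer: 5 20 13

Derivation:
After op 1 (write(10)): arr=[10 _ _] head=0 tail=1 count=1
After op 2 (write(7)): arr=[10 7 _] head=0 tail=2 count=2
After op 3 (write(21)): arr=[10 7 21] head=0 tail=0 count=3
After op 4 (write(16)): arr=[16 7 21] head=1 tail=1 count=3
After op 5 (write(8)): arr=[16 8 21] head=2 tail=2 count=3
After op 6 (write(13)): arr=[16 8 13] head=0 tail=0 count=3
After op 7 (read()): arr=[16 8 13] head=1 tail=0 count=2
After op 8 (write(5)): arr=[5 8 13] head=1 tail=1 count=3
After op 9 (read()): arr=[5 8 13] head=2 tail=1 count=2
After op 10 (write(20)): arr=[5 20 13] head=2 tail=2 count=3
After op 11 (peek()): arr=[5 20 13] head=2 tail=2 count=3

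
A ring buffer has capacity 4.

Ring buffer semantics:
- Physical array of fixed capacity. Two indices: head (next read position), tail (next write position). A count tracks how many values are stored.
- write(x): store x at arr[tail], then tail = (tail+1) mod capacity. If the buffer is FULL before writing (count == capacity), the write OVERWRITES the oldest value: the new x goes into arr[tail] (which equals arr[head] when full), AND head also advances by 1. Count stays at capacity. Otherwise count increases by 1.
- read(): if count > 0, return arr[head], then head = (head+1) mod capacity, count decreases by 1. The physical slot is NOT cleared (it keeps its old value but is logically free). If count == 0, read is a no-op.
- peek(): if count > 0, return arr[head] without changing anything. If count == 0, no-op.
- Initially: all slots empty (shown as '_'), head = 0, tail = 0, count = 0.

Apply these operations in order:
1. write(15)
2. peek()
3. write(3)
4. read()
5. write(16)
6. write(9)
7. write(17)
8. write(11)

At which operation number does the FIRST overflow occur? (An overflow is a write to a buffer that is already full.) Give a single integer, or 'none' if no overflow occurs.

Answer: 8

Derivation:
After op 1 (write(15)): arr=[15 _ _ _] head=0 tail=1 count=1
After op 2 (peek()): arr=[15 _ _ _] head=0 tail=1 count=1
After op 3 (write(3)): arr=[15 3 _ _] head=0 tail=2 count=2
After op 4 (read()): arr=[15 3 _ _] head=1 tail=2 count=1
After op 5 (write(16)): arr=[15 3 16 _] head=1 tail=3 count=2
After op 6 (write(9)): arr=[15 3 16 9] head=1 tail=0 count=3
After op 7 (write(17)): arr=[17 3 16 9] head=1 tail=1 count=4
After op 8 (write(11)): arr=[17 11 16 9] head=2 tail=2 count=4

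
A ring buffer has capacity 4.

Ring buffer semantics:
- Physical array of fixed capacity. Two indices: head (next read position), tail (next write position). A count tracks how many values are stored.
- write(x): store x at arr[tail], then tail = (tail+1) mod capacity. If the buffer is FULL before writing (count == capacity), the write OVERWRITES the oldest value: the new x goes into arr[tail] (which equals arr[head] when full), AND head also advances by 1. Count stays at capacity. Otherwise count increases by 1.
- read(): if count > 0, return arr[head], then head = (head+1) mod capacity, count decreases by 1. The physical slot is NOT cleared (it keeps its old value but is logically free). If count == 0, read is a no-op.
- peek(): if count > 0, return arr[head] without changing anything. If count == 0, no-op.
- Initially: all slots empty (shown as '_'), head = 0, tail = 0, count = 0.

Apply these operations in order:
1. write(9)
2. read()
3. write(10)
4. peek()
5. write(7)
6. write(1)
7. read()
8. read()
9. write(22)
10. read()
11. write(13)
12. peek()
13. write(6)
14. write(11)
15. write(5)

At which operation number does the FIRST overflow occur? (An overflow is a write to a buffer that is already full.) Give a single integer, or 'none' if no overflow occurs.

Answer: 15

Derivation:
After op 1 (write(9)): arr=[9 _ _ _] head=0 tail=1 count=1
After op 2 (read()): arr=[9 _ _ _] head=1 tail=1 count=0
After op 3 (write(10)): arr=[9 10 _ _] head=1 tail=2 count=1
After op 4 (peek()): arr=[9 10 _ _] head=1 tail=2 count=1
After op 5 (write(7)): arr=[9 10 7 _] head=1 tail=3 count=2
After op 6 (write(1)): arr=[9 10 7 1] head=1 tail=0 count=3
After op 7 (read()): arr=[9 10 7 1] head=2 tail=0 count=2
After op 8 (read()): arr=[9 10 7 1] head=3 tail=0 count=1
After op 9 (write(22)): arr=[22 10 7 1] head=3 tail=1 count=2
After op 10 (read()): arr=[22 10 7 1] head=0 tail=1 count=1
After op 11 (write(13)): arr=[22 13 7 1] head=0 tail=2 count=2
After op 12 (peek()): arr=[22 13 7 1] head=0 tail=2 count=2
After op 13 (write(6)): arr=[22 13 6 1] head=0 tail=3 count=3
After op 14 (write(11)): arr=[22 13 6 11] head=0 tail=0 count=4
After op 15 (write(5)): arr=[5 13 6 11] head=1 tail=1 count=4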